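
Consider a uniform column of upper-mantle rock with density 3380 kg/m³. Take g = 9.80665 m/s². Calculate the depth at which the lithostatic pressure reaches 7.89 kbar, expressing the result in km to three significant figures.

23.8 km

h = P/(ρg) = 7.89 kbar / (3380 kg/m³ × 9.80665 m/s²) = 7.890×10^8 Pa / 33146 Pa/m = 23803 m
= 23.803 km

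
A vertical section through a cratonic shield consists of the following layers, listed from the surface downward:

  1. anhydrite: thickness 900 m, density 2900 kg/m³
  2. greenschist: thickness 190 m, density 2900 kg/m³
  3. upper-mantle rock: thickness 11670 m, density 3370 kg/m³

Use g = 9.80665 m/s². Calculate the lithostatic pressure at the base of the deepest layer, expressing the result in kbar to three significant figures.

4.17 kbar

anhydrite: 2900 kg/m³ × 9.80665 m/s² × 900 m = 2.560×10^7 Pa = 0.2560 kbar
greenschist: 2900 kg/m³ × 9.80665 m/s² × 190 m = 5.403×10^6 Pa = 0.05403 kbar
upper-mantle rock: 3370 kg/m³ × 9.80665 m/s² × 11670 m = 3.857×10^8 Pa = 3.857 kbar
Total = 0.2560 + 0.05403 + 3.857 = 4.1667 kbar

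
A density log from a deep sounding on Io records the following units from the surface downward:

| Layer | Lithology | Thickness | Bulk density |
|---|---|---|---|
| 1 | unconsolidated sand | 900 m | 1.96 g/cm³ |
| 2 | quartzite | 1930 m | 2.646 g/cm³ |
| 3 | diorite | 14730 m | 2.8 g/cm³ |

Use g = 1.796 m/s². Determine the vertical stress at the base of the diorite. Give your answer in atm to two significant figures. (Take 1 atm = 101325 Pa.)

unconsolidated sand: 1960 kg/m³ × 1.796 m/s² × 900 m = 3.168×10^6 Pa = 31.27 atm
quartzite: 2646 kg/m³ × 1.796 m/s² × 1930 m = 9.172×10^6 Pa = 90.52 atm
diorite: 2800 kg/m³ × 1.796 m/s² × 14730 m = 7.407×10^7 Pa = 731.1 atm
Total = 31.27 + 90.52 + 731.1 = 852.84 atm

850 atm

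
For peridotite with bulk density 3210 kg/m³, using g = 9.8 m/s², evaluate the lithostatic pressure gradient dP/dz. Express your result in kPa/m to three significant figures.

31.5 kPa/m

dP/dz = ρg = 3210 kg/m³ × 9.8 m/s² = 31458 Pa/m
= 31458 Pa/m × (1 kPa/m / 1000.0 Pa/m) = 31.458 kPa/m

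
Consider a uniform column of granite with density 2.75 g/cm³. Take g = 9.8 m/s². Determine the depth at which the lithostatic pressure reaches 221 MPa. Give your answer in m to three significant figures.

h = P/(ρg) = 221 MPa / (2750 kg/m³ × 9.8 m/s²) = 2.210×10^8 Pa / 26950 Pa/m = 8200.4 m

8200 m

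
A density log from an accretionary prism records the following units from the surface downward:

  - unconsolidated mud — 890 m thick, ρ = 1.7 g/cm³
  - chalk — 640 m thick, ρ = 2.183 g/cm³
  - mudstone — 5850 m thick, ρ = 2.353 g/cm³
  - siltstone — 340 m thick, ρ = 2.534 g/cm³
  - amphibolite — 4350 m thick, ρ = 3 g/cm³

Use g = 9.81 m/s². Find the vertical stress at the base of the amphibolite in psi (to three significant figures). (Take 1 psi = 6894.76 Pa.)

unconsolidated mud: 1700 kg/m³ × 9.81 m/s² × 890 m = 1.484×10^7 Pa = 2153 psi
chalk: 2183 kg/m³ × 9.81 m/s² × 640 m = 1.371×10^7 Pa = 1988 psi
mudstone: 2353 kg/m³ × 9.81 m/s² × 5850 m = 1.350×10^8 Pa = 19585 psi
siltstone: 2534 kg/m³ × 9.81 m/s² × 340 m = 8.452×10^6 Pa = 1226 psi
amphibolite: 3000 kg/m³ × 9.81 m/s² × 4350 m = 1.280×10^8 Pa = 18568 psi
Total = 2153 + 1988 + 19585 + 1226 + 18568 = 43519 psi

43500 psi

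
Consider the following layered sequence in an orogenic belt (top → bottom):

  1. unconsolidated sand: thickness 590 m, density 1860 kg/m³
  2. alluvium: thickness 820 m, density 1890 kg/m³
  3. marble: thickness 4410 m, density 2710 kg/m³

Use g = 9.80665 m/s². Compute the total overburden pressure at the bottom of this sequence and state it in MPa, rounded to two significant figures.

140 MPa

unconsolidated sand: 1860 kg/m³ × 9.80665 m/s² × 590 m = 1.076×10^7 Pa = 10.76 MPa
alluvium: 1890 kg/m³ × 9.80665 m/s² × 820 m = 1.520×10^7 Pa = 15.20 MPa
marble: 2710 kg/m³ × 9.80665 m/s² × 4410 m = 1.172×10^8 Pa = 117.2 MPa
Total = 10.76 + 15.20 + 117.2 = 143.16 MPa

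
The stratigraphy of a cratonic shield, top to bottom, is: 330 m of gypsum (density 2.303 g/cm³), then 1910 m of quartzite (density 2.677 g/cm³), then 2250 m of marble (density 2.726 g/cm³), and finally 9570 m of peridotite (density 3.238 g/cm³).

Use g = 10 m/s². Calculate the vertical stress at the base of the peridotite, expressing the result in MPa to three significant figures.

430 MPa

gypsum: 2303 kg/m³ × 10 m/s² × 330 m = 7.600×10^6 Pa = 7.600 MPa
quartzite: 2677 kg/m³ × 10 m/s² × 1910 m = 5.113×10^7 Pa = 51.13 MPa
marble: 2726 kg/m³ × 10 m/s² × 2250 m = 6.133×10^7 Pa = 61.34 MPa
peridotite: 3238 kg/m³ × 10 m/s² × 9570 m = 3.099×10^8 Pa = 309.9 MPa
Total = 7.600 + 51.13 + 61.34 + 309.9 = 429.94 MPa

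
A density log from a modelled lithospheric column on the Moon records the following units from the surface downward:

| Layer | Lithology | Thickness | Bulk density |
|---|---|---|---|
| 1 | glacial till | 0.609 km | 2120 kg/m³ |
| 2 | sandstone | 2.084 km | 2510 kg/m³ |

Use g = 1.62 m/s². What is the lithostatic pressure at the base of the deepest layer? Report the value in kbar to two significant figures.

0.11 kbar

glacial till: 2120 kg/m³ × 1.62 m/s² × 609 m = 2.092×10^6 Pa = 0.02092 kbar
sandstone: 2510 kg/m³ × 1.62 m/s² × 2084 m = 8.474×10^6 Pa = 0.08474 kbar
Total = 0.02092 + 0.08474 = 0.10566 kbar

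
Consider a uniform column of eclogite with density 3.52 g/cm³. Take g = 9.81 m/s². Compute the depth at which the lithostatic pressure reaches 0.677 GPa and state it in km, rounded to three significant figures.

19.6 km

h = P/(ρg) = 0.677 GPa / (3520 kg/m³ × 9.81 m/s²) = 6.770×10^8 Pa / 34531 Pa/m = 19605 m
= 19.605 km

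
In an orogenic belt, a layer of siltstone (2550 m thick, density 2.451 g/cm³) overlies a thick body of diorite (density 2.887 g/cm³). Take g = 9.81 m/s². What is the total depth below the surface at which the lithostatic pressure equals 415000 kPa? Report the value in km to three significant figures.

Pressure at base of upper layers: 2451×9.81×2550 = 6.131×10^7 Pa = 61313 kPa
Remaining pressure to be supplied by diorite: 4.150×10^8 − 6.131×10^7 = 3.537×10^8 Pa
Additional depth in diorite = 3.537×10^8 Pa / (2887 kg/m³ × 9.81 m/s²) = 12488 m
Total depth = 2550 m + 12488 m = 15038 m
= 15.038 km

15.0 km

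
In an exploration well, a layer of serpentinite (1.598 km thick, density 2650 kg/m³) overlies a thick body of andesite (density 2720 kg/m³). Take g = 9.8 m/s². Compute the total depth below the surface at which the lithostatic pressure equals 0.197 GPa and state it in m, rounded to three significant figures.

Pressure at base of upper layers: 2650×9.8×1598 = 4.150×10^7 Pa = 0.04150 GPa
Remaining pressure to be supplied by andesite: 1.970×10^8 − 4.150×10^7 = 1.555×10^8 Pa
Additional depth in andesite = 1.555×10^8 Pa / (2720 kg/m³ × 9.8 m/s²) = 5833.6 m
Total depth = 1598 m + 5833.6 m = 7431.6 m

7430 m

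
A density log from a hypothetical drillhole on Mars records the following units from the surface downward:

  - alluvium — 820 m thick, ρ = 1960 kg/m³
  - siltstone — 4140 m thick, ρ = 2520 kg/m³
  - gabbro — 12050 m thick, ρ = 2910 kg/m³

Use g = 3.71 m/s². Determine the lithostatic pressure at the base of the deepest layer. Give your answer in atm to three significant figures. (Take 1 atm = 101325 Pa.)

1720 atm

alluvium: 1960 kg/m³ × 3.71 m/s² × 820 m = 5.963×10^6 Pa = 58.85 atm
siltstone: 2520 kg/m³ × 3.71 m/s² × 4140 m = 3.871×10^7 Pa = 382.0 atm
gabbro: 2910 kg/m³ × 3.71 m/s² × 12050 m = 1.301×10^8 Pa = 1284 atm
Total = 58.85 + 382.0 + 1284 = 1724.8 atm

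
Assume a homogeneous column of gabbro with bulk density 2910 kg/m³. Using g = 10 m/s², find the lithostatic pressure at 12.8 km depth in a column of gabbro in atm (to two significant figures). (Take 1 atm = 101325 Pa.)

gabbro: 2910 kg/m³ × 10 m/s² × 12800 m = 3.725×10^8 Pa = 3676 atm

3700 atm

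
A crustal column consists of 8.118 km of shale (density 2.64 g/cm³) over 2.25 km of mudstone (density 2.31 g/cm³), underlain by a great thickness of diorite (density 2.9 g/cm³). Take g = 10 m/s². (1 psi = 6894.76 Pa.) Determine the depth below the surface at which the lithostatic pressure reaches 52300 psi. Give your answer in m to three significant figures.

13600 m

Pressure at base of upper layers: 2640×10×8118 + 2310×10×2250 = 2.663×10^8 Pa = 38622 psi
Remaining pressure to be supplied by diorite: 3.606×10^8 − 2.663×10^8 = 9.431×10^7 Pa
Additional depth in diorite = 9.431×10^7 Pa / (2900 kg/m³ × 10 m/s²) = 3251.9 m
Total depth = 10368 m + 3251.9 m = 13620 m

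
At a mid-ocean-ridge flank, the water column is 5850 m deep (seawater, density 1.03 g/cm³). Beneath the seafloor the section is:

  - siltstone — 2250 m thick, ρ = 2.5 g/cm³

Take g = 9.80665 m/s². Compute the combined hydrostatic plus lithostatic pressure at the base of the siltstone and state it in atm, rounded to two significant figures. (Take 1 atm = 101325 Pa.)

seawater: 1030 kg/m³ × 9.80665 m/s² × 5850 m = 5.909×10^7 Pa = 583.2 atm
siltstone: 2500 kg/m³ × 9.80665 m/s² × 2250 m = 5.516×10^7 Pa = 544.4 atm
Total = 583.2 + 544.4 = 1127.6 atm

1100 atm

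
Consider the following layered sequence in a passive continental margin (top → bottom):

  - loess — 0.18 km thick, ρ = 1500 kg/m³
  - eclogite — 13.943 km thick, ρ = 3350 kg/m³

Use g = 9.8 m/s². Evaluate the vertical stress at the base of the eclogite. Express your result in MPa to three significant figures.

460 MPa

loess: 1500 kg/m³ × 9.8 m/s² × 180 m = 2.646×10^6 Pa = 2.646 MPa
eclogite: 3350 kg/m³ × 9.8 m/s² × 13943 m = 4.577×10^8 Pa = 457.7 MPa
Total = 2.646 + 457.7 = 460.39 MPa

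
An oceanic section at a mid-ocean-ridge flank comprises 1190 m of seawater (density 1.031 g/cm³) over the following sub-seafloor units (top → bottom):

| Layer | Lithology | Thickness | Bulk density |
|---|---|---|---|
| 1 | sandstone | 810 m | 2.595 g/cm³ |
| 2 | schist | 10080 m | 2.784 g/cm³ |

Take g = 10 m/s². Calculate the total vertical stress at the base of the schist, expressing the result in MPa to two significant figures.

seawater: 1031 kg/m³ × 10 m/s² × 1190 m = 1.227×10^7 Pa = 12.27 MPa
sandstone: 2595 kg/m³ × 10 m/s² × 810 m = 2.102×10^7 Pa = 21.02 MPa
schist: 2784 kg/m³ × 10 m/s² × 10080 m = 2.806×10^8 Pa = 280.6 MPa
Total = 12.27 + 21.02 + 280.6 = 313.92 MPa

310 MPa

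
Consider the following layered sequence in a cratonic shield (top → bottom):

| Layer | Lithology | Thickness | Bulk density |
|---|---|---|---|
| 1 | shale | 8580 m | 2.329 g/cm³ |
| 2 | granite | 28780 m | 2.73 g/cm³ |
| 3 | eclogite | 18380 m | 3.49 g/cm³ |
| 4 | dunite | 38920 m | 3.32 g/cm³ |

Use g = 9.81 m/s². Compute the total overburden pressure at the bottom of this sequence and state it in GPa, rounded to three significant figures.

shale: 2329 kg/m³ × 9.81 m/s² × 8580 m = 1.960×10^8 Pa = 0.1960 GPa
granite: 2730 kg/m³ × 9.81 m/s² × 28780 m = 7.708×10^8 Pa = 0.7708 GPa
eclogite: 3490 kg/m³ × 9.81 m/s² × 18380 m = 6.293×10^8 Pa = 0.6293 GPa
dunite: 3320 kg/m³ × 9.81 m/s² × 38920 m = 1.268×10^9 Pa = 1.268 GPa
Total = 0.1960 + 0.7708 + 0.6293 + 1.268 = 2.8637 GPa

2.86 GPa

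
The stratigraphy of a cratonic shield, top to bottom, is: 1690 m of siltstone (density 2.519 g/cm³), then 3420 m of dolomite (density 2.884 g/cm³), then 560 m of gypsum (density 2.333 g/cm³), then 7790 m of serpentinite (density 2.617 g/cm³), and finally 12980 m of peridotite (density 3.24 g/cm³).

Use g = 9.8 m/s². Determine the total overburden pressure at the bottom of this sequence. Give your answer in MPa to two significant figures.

760 MPa

siltstone: 2519 kg/m³ × 9.8 m/s² × 1690 m = 4.172×10^7 Pa = 41.72 MPa
dolomite: 2884 kg/m³ × 9.8 m/s² × 3420 m = 9.666×10^7 Pa = 96.66 MPa
gypsum: 2333 kg/m³ × 9.8 m/s² × 560 m = 1.280×10^7 Pa = 12.80 MPa
serpentinite: 2617 kg/m³ × 9.8 m/s² × 7790 m = 1.998×10^8 Pa = 199.8 MPa
peridotite: 3240 kg/m³ × 9.8 m/s² × 12980 m = 4.121×10^8 Pa = 412.1 MPa
Total = 41.72 + 96.66 + 12.80 + 199.8 + 412.1 = 763.11 MPa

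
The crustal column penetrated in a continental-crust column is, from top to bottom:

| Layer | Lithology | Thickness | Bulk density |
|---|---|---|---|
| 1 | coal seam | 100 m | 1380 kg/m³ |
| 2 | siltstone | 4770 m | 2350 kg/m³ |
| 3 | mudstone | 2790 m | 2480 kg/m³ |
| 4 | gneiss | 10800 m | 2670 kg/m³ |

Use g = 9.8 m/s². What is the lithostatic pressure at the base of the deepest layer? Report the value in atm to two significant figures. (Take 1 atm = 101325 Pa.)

coal seam: 1380 kg/m³ × 9.8 m/s² × 100 m = 1.352×10^6 Pa = 13.35 atm
siltstone: 2350 kg/m³ × 9.8 m/s² × 4770 m = 1.099×10^8 Pa = 1084 atm
mudstone: 2480 kg/m³ × 9.8 m/s² × 2790 m = 6.781×10^7 Pa = 669.2 atm
gneiss: 2670 kg/m³ × 9.8 m/s² × 10800 m = 2.826×10^8 Pa = 2789 atm
Total = 13.35 + 1084 + 669.2 + 2789 = 4555.7 atm

4600 atm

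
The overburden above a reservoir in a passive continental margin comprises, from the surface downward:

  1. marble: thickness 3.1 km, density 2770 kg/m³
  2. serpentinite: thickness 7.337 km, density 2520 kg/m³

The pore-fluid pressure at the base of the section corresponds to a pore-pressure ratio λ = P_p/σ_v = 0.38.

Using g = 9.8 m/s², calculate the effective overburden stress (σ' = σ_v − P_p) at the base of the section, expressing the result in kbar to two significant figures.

Overburden (lithostatic) stress σ_v:
marble: 2770 kg/m³ × 9.8 m/s² × 3100 m = 8.415×10^7 Pa = 84.15 MPa
serpentinite: 2520 kg/m³ × 9.8 m/s² × 7337 m = 1.812×10^8 Pa = 181.2 MPa
Total = 84.15 + 181.2 = 265.35 MPa
Pore pressure P_p = λ·σ_v = 0.38 × 265.3 MPa = 100.8 MPa
Effective stress σ' = σ_v − P_p = 265.3 − 100.8 = 164.52 MPa = 1.6452 kbar

1.6 kbar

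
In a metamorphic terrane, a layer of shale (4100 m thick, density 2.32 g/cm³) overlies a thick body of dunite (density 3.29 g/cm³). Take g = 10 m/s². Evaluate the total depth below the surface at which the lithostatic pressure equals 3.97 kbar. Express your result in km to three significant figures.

Pressure at base of upper layers: 2320×10×4100 = 9.512×10^7 Pa = 0.9512 kbar
Remaining pressure to be supplied by dunite: 3.970×10^8 − 9.512×10^7 = 3.019×10^8 Pa
Additional depth in dunite = 3.019×10^8 Pa / (3290 kg/m³ × 10 m/s²) = 9175.7 m
Total depth = 4100 m + 9175.7 m = 13276 m
= 13.276 km

13.3 km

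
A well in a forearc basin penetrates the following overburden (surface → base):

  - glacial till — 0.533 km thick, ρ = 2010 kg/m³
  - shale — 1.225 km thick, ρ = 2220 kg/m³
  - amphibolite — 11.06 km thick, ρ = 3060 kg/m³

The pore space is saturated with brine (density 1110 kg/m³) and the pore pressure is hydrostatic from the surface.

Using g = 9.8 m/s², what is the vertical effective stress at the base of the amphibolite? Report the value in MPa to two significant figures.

230 MPa

Overburden (lithostatic) stress σ_v:
glacial till: 2010 kg/m³ × 9.8 m/s² × 533 m = 1.050×10^7 Pa = 10.50 MPa
shale: 2220 kg/m³ × 9.8 m/s² × 1225 m = 2.665×10^7 Pa = 26.65 MPa
amphibolite: 3060 kg/m³ × 9.8 m/s² × 11060 m = 3.317×10^8 Pa = 331.7 MPa
Total = 10.50 + 26.65 + 331.7 = 368.82 MPa
Pore pressure P_p = 1110 kg/m³ × 9.8 m/s² × 12818 m = 1.394×10^8 Pa = 139.4 MPa
Effective stress σ' = σ_v − P_p = 368.8 − 139.4 = 229.38 MPa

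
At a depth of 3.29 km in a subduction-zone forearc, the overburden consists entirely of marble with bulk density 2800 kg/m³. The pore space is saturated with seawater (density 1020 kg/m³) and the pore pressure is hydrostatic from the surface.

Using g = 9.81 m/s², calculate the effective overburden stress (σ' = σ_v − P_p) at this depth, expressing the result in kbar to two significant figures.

Overburden (lithostatic) stress σ_v:
marble: 2800 kg/m³ × 9.81 m/s² × 3290 m = 9.037×10^7 Pa = 90.37 MPa
Pore pressure P_p = 1020 kg/m³ × 9.81 m/s² × 3290 m = 3.292×10^7 Pa = 32.92 MPa
Effective stress σ' = σ_v − P_p = 90.37 − 32.92 = 57.449 MPa = 0.57449 kbar

0.57 kbar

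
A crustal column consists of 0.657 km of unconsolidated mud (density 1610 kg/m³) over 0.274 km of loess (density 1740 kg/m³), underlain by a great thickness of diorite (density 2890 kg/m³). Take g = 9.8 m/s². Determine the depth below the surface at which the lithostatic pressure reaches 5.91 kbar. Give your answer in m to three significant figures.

Pressure at base of upper layers: 1610×9.8×657 + 1740×9.8×274 = 1.504×10^7 Pa = 0.1504 kbar
Remaining pressure to be supplied by diorite: 5.910×10^8 − 1.504×10^7 = 5.760×10^8 Pa
Additional depth in diorite = 5.760×10^8 Pa / (2890 kg/m³ × 9.8 m/s²) = 20336 m
Total depth = 931 m + 20336 m = 21267 m

21300 m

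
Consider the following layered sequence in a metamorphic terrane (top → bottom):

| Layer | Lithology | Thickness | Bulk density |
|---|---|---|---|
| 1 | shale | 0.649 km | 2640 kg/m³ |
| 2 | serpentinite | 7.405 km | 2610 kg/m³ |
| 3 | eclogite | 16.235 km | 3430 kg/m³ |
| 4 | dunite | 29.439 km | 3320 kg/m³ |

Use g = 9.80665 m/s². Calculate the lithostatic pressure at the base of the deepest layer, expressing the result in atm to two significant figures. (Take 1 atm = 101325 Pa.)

shale: 2640 kg/m³ × 9.80665 m/s² × 649 m = 1.680×10^7 Pa = 165.8 atm
serpentinite: 2610 kg/m³ × 9.80665 m/s² × 7405 m = 1.895×10^8 Pa = 1871 atm
eclogite: 3430 kg/m³ × 9.80665 m/s² × 16235 m = 5.461×10^8 Pa = 5390 atm
dunite: 3320 kg/m³ × 9.80665 m/s² × 29439 m = 9.585×10^8 Pa = 9459 atm
Total = 165.8 + 1871 + 5390 + 9459 = 16885 atm

17000 atm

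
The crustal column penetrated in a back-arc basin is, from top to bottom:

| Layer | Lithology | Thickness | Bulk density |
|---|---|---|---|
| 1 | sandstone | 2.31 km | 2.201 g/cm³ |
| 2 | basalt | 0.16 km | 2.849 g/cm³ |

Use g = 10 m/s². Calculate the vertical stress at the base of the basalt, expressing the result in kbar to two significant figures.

sandstone: 2201 kg/m³ × 10 m/s² × 2310 m = 5.084×10^7 Pa = 0.5084 kbar
basalt: 2849 kg/m³ × 10 m/s² × 160 m = 4.558×10^6 Pa = 0.04558 kbar
Total = 0.5084 + 0.04558 = 0.55401 kbar

0.55 kbar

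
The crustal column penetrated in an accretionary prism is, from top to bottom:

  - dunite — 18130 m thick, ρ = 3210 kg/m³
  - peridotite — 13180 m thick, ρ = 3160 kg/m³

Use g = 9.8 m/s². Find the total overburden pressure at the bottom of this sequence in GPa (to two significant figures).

dunite: 3210 kg/m³ × 9.8 m/s² × 18130 m = 5.703×10^8 Pa = 0.5703 GPa
peridotite: 3160 kg/m³ × 9.8 m/s² × 13180 m = 4.082×10^8 Pa = 0.4082 GPa
Total = 0.5703 + 0.4082 = 0.97849 GPa

0.98 GPa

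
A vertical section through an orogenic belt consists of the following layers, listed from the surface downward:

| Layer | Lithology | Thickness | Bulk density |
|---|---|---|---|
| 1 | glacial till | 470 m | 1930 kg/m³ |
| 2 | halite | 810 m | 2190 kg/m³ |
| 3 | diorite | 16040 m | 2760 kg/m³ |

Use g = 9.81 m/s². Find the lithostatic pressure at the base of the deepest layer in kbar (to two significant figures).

4.6 kbar

glacial till: 1930 kg/m³ × 9.81 m/s² × 470 m = 8.899×10^6 Pa = 0.08899 kbar
halite: 2190 kg/m³ × 9.81 m/s² × 810 m = 1.740×10^7 Pa = 0.1740 kbar
diorite: 2760 kg/m³ × 9.81 m/s² × 16040 m = 4.343×10^8 Pa = 4.343 kbar
Total = 0.08899 + 0.1740 + 4.343 = 4.6059 kbar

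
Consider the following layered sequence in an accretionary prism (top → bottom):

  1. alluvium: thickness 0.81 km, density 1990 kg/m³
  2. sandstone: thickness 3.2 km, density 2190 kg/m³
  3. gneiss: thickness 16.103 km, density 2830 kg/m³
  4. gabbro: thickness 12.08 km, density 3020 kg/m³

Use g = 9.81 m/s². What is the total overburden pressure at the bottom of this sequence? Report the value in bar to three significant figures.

alluvium: 1990 kg/m³ × 9.81 m/s² × 810 m = 1.581×10^7 Pa = 158.1 bar
sandstone: 2190 kg/m³ × 9.81 m/s² × 3200 m = 6.875×10^7 Pa = 687.5 bar
gneiss: 2830 kg/m³ × 9.81 m/s² × 16103 m = 4.471×10^8 Pa = 4471 bar
gabbro: 3020 kg/m³ × 9.81 m/s² × 12080 m = 3.579×10^8 Pa = 3579 bar
Total = 158.1 + 687.5 + 4471 + 3579 = 8895.0 bar

8900 bar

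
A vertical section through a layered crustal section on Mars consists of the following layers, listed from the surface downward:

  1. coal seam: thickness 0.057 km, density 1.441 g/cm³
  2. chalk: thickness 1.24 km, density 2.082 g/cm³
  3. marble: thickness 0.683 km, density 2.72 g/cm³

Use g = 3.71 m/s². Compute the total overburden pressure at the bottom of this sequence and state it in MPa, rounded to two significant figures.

coal seam: 1441 kg/m³ × 3.71 m/s² × 57 m = 3.047×10^5 Pa = 0.3047 MPa
chalk: 2082 kg/m³ × 3.71 m/s² × 1240 m = 9.578×10^6 Pa = 9.578 MPa
marble: 2720 kg/m³ × 3.71 m/s² × 683 m = 6.892×10^6 Pa = 6.892 MPa
Total = 0.3047 + 9.578 + 6.892 = 16.775 MPa

17 MPa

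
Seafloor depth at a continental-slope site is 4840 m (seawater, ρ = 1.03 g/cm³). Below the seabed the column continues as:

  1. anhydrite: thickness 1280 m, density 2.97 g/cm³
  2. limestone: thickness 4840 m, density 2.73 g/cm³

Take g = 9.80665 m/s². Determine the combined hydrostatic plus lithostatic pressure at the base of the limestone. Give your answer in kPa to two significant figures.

seawater: 1030 kg/m³ × 9.80665 m/s² × 4840 m = 4.889×10^7 Pa = 48888 kPa
anhydrite: 2970 kg/m³ × 9.80665 m/s² × 1280 m = 3.728×10^7 Pa = 37281 kPa
limestone: 2730 kg/m³ × 9.80665 m/s² × 4840 m = 1.296×10^8 Pa = 1.296×10^5 kPa
Total = 48888 + 37281 + 1.296×10^5 = 2.1575×10^5 kPa

220000 kPa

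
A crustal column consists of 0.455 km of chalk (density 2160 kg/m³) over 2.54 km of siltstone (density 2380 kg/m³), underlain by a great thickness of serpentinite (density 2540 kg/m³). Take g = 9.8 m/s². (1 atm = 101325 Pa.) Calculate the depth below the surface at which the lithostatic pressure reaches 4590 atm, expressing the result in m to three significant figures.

Pressure at base of upper layers: 2160×9.8×455 + 2380×9.8×2540 = 6.887×10^7 Pa = 679.7 atm
Remaining pressure to be supplied by serpentinite: 4.651×10^8 − 6.887×10^7 = 3.962×10^8 Pa
Additional depth in serpentinite = 3.962×10^8 Pa / (2540 kg/m³ × 9.8 m/s²) = 15917 m
Total depth = 2995 m + 15917 m = 18912 m

18900 m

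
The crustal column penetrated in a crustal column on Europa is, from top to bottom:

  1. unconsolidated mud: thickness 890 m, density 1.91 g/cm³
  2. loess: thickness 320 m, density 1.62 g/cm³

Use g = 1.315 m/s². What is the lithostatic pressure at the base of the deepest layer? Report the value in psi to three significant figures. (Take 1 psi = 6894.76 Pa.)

unconsolidated mud: 1910 kg/m³ × 1.315 m/s² × 890 m = 2.235×10^6 Pa = 324.2 psi
loess: 1620 kg/m³ × 1.315 m/s² × 320 m = 6.817×10^5 Pa = 98.87 psi
Total = 324.2 + 98.87 = 423.08 psi

423 psi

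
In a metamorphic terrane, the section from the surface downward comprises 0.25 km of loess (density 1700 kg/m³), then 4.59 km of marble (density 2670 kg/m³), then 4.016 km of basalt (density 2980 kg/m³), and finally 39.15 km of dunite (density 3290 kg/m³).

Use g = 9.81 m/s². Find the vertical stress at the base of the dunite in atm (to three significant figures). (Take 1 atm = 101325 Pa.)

loess: 1700 kg/m³ × 9.81 m/s² × 250 m = 4.169×10^6 Pa = 41.15 atm
marble: 2670 kg/m³ × 9.81 m/s² × 4590 m = 1.202×10^8 Pa = 1187 atm
basalt: 2980 kg/m³ × 9.81 m/s² × 4016 m = 1.174×10^8 Pa = 1159 atm
dunite: 3290 kg/m³ × 9.81 m/s² × 39150 m = 1.264×10^9 Pa = 12470 atm
Total = 41.15 + 1187 + 1159 + 12470 = 14857 atm

14900 atm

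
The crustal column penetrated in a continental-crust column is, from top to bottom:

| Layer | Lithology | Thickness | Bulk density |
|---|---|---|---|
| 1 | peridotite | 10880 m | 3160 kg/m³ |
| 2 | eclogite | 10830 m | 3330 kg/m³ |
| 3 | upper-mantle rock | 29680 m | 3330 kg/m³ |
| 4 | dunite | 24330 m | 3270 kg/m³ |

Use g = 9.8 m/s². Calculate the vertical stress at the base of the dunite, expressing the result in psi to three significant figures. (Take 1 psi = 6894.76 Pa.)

354000 psi

peridotite: 3160 kg/m³ × 9.8 m/s² × 10880 m = 3.369×10^8 Pa = 48868 psi
eclogite: 3330 kg/m³ × 9.8 m/s² × 10830 m = 3.534×10^8 Pa = 51260 psi
upper-mantle rock: 3330 kg/m³ × 9.8 m/s² × 29680 m = 9.686×10^8 Pa = 1.405×10^5 psi
dunite: 3270 kg/m³ × 9.8 m/s² × 24330 m = 7.797×10^8 Pa = 1.131×10^5 psi
Total = 48868 + 51260 + 1.405×10^5 + 1.131×10^5 = 3.5369×10^5 psi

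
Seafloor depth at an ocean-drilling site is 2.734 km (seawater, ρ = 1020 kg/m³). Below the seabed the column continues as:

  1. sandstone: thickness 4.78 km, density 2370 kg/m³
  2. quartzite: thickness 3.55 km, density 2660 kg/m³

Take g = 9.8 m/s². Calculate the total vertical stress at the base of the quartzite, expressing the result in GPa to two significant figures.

seawater: 1020 kg/m³ × 9.8 m/s² × 2734 m = 2.733×10^7 Pa = 0.02733 GPa
sandstone: 2370 kg/m³ × 9.8 m/s² × 4780 m = 1.110×10^8 Pa = 0.1110 GPa
quartzite: 2660 kg/m³ × 9.8 m/s² × 3550 m = 9.254×10^7 Pa = 0.09254 GPa
Total = 0.02733 + 0.1110 + 0.09254 = 0.23089 GPa

0.23 GPa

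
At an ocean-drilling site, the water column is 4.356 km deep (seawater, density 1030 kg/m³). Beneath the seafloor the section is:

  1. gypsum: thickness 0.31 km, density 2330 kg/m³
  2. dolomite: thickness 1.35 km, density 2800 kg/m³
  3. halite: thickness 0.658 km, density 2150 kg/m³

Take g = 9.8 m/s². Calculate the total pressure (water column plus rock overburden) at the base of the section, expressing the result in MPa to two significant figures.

100 MPa

seawater: 1030 kg/m³ × 9.8 m/s² × 4356 m = 4.397×10^7 Pa = 43.97 MPa
gypsum: 2330 kg/m³ × 9.8 m/s² × 310 m = 7.079×10^6 Pa = 7.079 MPa
dolomite: 2800 kg/m³ × 9.8 m/s² × 1350 m = 3.704×10^7 Pa = 37.04 MPa
halite: 2150 kg/m³ × 9.8 m/s² × 658 m = 1.386×10^7 Pa = 13.86 MPa
Total = 43.97 + 7.079 + 37.04 + 13.86 = 101.96 MPa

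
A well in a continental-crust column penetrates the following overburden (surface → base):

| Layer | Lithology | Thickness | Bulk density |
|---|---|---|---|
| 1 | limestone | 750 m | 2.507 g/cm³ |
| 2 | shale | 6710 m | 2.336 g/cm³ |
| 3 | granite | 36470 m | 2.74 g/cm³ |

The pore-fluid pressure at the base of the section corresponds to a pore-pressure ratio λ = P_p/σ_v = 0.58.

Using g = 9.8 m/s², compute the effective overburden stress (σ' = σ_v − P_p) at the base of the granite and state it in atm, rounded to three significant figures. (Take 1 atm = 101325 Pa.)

4770 atm

Overburden (lithostatic) stress σ_v:
limestone: 2507 kg/m³ × 9.8 m/s² × 750 m = 1.843×10^7 Pa = 18.43 MPa
shale: 2336 kg/m³ × 9.8 m/s² × 6710 m = 1.536×10^8 Pa = 153.6 MPa
granite: 2740 kg/m³ × 9.8 m/s² × 36470 m = 9.793×10^8 Pa = 979.3 MPa
Total = 18.43 + 153.6 + 979.3 = 1151.3 MPa
Pore pressure P_p = λ·σ_v = 0.58 × 1151 MPa = 667.8 MPa
Effective stress σ' = σ_v − P_p = 1151 − 667.8 = 483.56 MPa = 4772.4 atm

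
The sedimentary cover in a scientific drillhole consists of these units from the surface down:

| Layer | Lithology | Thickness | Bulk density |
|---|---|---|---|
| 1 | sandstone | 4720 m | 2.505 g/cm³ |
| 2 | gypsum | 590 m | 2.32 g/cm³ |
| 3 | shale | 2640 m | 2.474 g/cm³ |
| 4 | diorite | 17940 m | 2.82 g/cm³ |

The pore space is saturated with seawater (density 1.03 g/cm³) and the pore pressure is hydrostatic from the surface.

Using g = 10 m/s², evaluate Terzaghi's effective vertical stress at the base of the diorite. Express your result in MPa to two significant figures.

440 MPa

Overburden (lithostatic) stress σ_v:
sandstone: 2505 kg/m³ × 10 m/s² × 4720 m = 1.182×10^8 Pa = 118.2 MPa
gypsum: 2320 kg/m³ × 10 m/s² × 590 m = 1.369×10^7 Pa = 13.69 MPa
shale: 2474 kg/m³ × 10 m/s² × 2640 m = 6.531×10^7 Pa = 65.31 MPa
diorite: 2820 kg/m³ × 10 m/s² × 17940 m = 5.059×10^8 Pa = 505.9 MPa
Total = 118.2 + 13.69 + 65.31 + 505.9 = 703.15 MPa
Pore pressure P_p = 1030 kg/m³ × 10 m/s² × 25890 m = 2.667×10^8 Pa = 266.7 MPa
Effective stress σ' = σ_v − P_p = 703.1 − 266.7 = 436.48 MPa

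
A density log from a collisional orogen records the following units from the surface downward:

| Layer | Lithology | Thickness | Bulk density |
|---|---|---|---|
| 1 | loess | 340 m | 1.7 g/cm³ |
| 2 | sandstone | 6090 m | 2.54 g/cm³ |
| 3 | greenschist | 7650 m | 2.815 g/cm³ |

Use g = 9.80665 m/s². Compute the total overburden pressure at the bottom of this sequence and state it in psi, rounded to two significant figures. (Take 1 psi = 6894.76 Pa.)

loess: 1700 kg/m³ × 9.80665 m/s² × 340 m = 5.668×10^6 Pa = 822.1 psi
sandstone: 2540 kg/m³ × 9.80665 m/s² × 6090 m = 1.517×10^8 Pa = 22002 psi
greenschist: 2815 kg/m³ × 9.80665 m/s² × 7650 m = 2.112×10^8 Pa = 30630 psi
Total = 822.1 + 22002 + 30630 = 53453 psi

53000 psi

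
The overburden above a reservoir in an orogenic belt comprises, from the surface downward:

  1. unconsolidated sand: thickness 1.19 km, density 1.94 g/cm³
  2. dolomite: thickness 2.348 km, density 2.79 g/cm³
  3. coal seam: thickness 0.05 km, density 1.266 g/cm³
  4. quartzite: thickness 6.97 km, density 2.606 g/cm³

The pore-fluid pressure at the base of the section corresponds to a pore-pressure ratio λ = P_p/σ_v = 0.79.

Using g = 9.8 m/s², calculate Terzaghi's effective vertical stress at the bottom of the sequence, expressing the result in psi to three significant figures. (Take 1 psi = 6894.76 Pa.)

8090 psi

Overburden (lithostatic) stress σ_v:
unconsolidated sand: 1940 kg/m³ × 9.8 m/s² × 1190 m = 2.262×10^7 Pa = 22.62 MPa
dolomite: 2790 kg/m³ × 9.8 m/s² × 2348 m = 6.420×10^7 Pa = 64.20 MPa
coal seam: 1266 kg/m³ × 9.8 m/s² × 50 m = 6.203×10^5 Pa = 0.6203 MPa
quartzite: 2606 kg/m³ × 9.8 m/s² × 6970 m = 1.780×10^8 Pa = 178.0 MPa
Total = 22.62 + 64.20 + 0.6203 + 178.0 = 265.45 MPa
Pore pressure P_p = λ·σ_v = 0.79 × 265.4 MPa = 209.7 MPa
Effective stress σ' = σ_v − P_p = 265.4 − 209.7 = 55.744 MPa = 8085.0 psi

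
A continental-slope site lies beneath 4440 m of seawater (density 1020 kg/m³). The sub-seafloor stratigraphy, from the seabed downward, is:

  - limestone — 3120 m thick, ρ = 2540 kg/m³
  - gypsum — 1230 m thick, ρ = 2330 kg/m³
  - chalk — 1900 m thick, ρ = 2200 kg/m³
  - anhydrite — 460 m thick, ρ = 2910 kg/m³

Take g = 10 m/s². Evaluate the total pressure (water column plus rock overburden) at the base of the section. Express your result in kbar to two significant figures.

seawater: 1020 kg/m³ × 10 m/s² × 4440 m = 4.529×10^7 Pa = 0.4529 kbar
limestone: 2540 kg/m³ × 10 m/s² × 3120 m = 7.925×10^7 Pa = 0.7925 kbar
gypsum: 2330 kg/m³ × 10 m/s² × 1230 m = 2.866×10^7 Pa = 0.2866 kbar
chalk: 2200 kg/m³ × 10 m/s² × 1900 m = 4.180×10^7 Pa = 0.4180 kbar
anhydrite: 2910 kg/m³ × 10 m/s² × 460 m = 1.339×10^7 Pa = 0.1339 kbar
Total = 0.4529 + 0.7925 + 0.2866 + 0.4180 + 0.1339 = 2.0838 kbar

2.1 kbar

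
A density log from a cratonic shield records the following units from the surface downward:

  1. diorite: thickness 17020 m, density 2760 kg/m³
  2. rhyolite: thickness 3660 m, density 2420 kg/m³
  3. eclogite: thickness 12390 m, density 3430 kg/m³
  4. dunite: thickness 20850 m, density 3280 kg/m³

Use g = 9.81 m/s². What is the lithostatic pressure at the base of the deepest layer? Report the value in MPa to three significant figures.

diorite: 2760 kg/m³ × 9.81 m/s² × 17020 m = 4.608×10^8 Pa = 460.8 MPa
rhyolite: 2420 kg/m³ × 9.81 m/s² × 3660 m = 8.689×10^7 Pa = 86.89 MPa
eclogite: 3430 kg/m³ × 9.81 m/s² × 12390 m = 4.169×10^8 Pa = 416.9 MPa
dunite: 3280 kg/m³ × 9.81 m/s² × 20850 m = 6.709×10^8 Pa = 670.9 MPa
Total = 460.8 + 86.89 + 416.9 + 670.9 = 1635.5 MPa

1640 MPa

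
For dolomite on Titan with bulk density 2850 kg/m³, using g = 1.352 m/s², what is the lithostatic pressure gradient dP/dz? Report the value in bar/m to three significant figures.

0.0385 bar/m

dP/dz = ρg = 2850 kg/m³ × 1.352 m/s² = 3853.2 Pa/m
= 3853.2 Pa/m × (1 bar/m / 1.0000×10^5 Pa/m) = 0.038532 bar/m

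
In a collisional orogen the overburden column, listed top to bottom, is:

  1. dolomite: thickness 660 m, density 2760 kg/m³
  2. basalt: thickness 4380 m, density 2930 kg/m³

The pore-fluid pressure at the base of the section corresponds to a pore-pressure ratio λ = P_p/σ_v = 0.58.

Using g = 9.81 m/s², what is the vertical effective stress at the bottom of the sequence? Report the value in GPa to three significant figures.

0.0604 GPa

Overburden (lithostatic) stress σ_v:
dolomite: 2760 kg/m³ × 9.81 m/s² × 660 m = 1.787×10^7 Pa = 17.87 MPa
basalt: 2930 kg/m³ × 9.81 m/s² × 4380 m = 1.259×10^8 Pa = 125.9 MPa
Total = 17.87 + 125.9 = 143.77 MPa
Pore pressure P_p = λ·σ_v = 0.58 × 143.8 MPa = 83.38 MPa
Effective stress σ' = σ_v − P_p = 143.8 − 83.38 = 60.382 MPa = 0.060382 GPa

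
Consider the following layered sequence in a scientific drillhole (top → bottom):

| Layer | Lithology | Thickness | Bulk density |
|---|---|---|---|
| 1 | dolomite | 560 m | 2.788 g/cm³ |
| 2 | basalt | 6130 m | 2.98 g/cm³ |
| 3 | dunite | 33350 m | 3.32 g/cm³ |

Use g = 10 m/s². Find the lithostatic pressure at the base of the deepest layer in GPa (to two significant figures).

1.3 GPa

dolomite: 2788 kg/m³ × 10 m/s² × 560 m = 1.561×10^7 Pa = 0.01561 GPa
basalt: 2980 kg/m³ × 10 m/s² × 6130 m = 1.827×10^8 Pa = 0.1827 GPa
dunite: 3320 kg/m³ × 10 m/s² × 33350 m = 1.107×10^9 Pa = 1.107 GPa
Total = 0.01561 + 0.1827 + 1.107 = 1.3055 GPa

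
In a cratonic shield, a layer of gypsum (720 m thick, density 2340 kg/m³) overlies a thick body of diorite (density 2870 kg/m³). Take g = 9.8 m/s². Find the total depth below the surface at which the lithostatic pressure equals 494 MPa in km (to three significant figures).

Pressure at base of upper layers: 2340×9.8×720 = 1.651×10^7 Pa = 16.51 MPa
Remaining pressure to be supplied by diorite: 4.940×10^8 − 1.651×10^7 = 4.775×10^8 Pa
Additional depth in diorite = 4.775×10^8 Pa / (2870 kg/m³ × 9.8 m/s²) = 16977 m
Total depth = 720 m + 16977 m = 17697 m
= 17.697 km

17.7 km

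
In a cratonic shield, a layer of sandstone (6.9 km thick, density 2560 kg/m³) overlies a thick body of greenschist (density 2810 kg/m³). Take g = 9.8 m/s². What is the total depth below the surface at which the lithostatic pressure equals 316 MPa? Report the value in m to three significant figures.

Pressure at base of upper layers: 2560×9.8×6900 = 1.731×10^8 Pa = 173.1 MPa
Remaining pressure to be supplied by greenschist: 3.160×10^8 − 1.731×10^8 = 1.429×10^8 Pa
Additional depth in greenschist = 1.429×10^8 Pa / (2810 kg/m³ × 9.8 m/s²) = 5188.9 m
Total depth = 6900 m + 5188.9 m = 12089 m

12100 m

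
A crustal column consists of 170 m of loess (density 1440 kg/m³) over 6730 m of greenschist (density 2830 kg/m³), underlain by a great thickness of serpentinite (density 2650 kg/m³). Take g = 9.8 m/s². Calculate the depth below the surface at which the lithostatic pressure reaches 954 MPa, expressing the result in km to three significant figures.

Pressure at base of upper layers: 1440×9.8×170 + 2830×9.8×6730 = 1.890×10^8 Pa = 189.0 MPa
Remaining pressure to be supplied by serpentinite: 9.540×10^8 − 1.890×10^8 = 7.650×10^8 Pa
Additional depth in serpentinite = 7.650×10^8 Pa / (2650 kg/m³ × 9.8 m/s²) = 29455 m
Total depth = 6900 m + 29455 m = 36355 m
= 36.355 km

36.4 km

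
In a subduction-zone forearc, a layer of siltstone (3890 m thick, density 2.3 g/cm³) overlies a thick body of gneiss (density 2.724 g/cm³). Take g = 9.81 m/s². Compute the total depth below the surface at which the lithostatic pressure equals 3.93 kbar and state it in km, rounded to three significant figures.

Pressure at base of upper layers: 2300×9.81×3890 = 8.777×10^7 Pa = 0.8777 kbar
Remaining pressure to be supplied by gneiss: 3.930×10^8 − 8.777×10^7 = 3.052×10^8 Pa
Additional depth in gneiss = 3.052×10^8 Pa / (2724 kg/m³ × 9.81 m/s²) = 11422 m
Total depth = 3890 m + 11422 m = 15312 m
= 15.312 km

15.3 km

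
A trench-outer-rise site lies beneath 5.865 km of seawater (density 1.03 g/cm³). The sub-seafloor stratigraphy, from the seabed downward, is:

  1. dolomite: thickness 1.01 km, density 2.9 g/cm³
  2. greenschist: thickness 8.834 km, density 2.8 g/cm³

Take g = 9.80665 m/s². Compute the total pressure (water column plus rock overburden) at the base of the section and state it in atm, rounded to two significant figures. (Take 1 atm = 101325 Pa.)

3300 atm

seawater: 1030 kg/m³ × 9.80665 m/s² × 5865 m = 5.924×10^7 Pa = 584.7 atm
dolomite: 2900 kg/m³ × 9.80665 m/s² × 1010 m = 2.872×10^7 Pa = 283.5 atm
greenschist: 2800 kg/m³ × 9.80665 m/s² × 8834 m = 2.426×10^8 Pa = 2394 atm
Total = 584.7 + 283.5 + 2394 = 3262.1 atm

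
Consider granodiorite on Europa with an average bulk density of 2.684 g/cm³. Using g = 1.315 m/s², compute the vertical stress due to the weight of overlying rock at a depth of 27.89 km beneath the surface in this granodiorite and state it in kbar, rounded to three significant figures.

granodiorite: 2684 kg/m³ × 1.315 m/s² × 27890 m = 9.844×10^7 Pa = 0.9844 kbar

0.984 kbar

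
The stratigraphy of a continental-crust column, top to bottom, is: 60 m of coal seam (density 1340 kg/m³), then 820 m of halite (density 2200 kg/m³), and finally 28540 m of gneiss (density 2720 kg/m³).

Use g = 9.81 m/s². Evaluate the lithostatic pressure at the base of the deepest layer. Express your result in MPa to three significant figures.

780 MPa

coal seam: 1340 kg/m³ × 9.81 m/s² × 60 m = 7.887×10^5 Pa = 0.7887 MPa
halite: 2200 kg/m³ × 9.81 m/s² × 820 m = 1.770×10^7 Pa = 17.70 MPa
gneiss: 2720 kg/m³ × 9.81 m/s² × 28540 m = 7.615×10^8 Pa = 761.5 MPa
Total = 0.7887 + 17.70 + 761.5 = 780.02 MPa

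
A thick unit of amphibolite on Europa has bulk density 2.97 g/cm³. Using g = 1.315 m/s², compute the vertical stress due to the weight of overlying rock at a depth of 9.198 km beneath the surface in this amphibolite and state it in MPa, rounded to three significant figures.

amphibolite: 2970 kg/m³ × 1.315 m/s² × 9198 m = 3.592×10^7 Pa = 35.92 MPa

35.9 MPa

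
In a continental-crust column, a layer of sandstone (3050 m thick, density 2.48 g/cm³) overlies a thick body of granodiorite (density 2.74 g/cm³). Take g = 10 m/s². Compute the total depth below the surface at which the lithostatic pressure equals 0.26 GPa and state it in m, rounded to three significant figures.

Pressure at base of upper layers: 2480×10×3050 = 7.564×10^7 Pa = 0.07564 GPa
Remaining pressure to be supplied by granodiorite: 2.600×10^8 − 7.564×10^7 = 1.844×10^8 Pa
Additional depth in granodiorite = 1.844×10^8 Pa / (2740 kg/m³ × 10 m/s²) = 6728.5 m
Total depth = 3050 m + 6728.5 m = 9778.5 m

9780 m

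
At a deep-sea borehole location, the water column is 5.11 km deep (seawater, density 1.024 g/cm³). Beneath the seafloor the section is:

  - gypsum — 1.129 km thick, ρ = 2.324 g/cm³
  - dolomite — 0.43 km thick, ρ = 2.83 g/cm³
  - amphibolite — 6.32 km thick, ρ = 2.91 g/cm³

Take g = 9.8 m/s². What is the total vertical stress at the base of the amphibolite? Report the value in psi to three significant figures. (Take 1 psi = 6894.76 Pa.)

seawater: 1024 kg/m³ × 9.8 m/s² × 5110 m = 5.128×10^7 Pa = 7438 psi
gypsum: 2324 kg/m³ × 9.8 m/s² × 1129 m = 2.571×10^7 Pa = 3729 psi
dolomite: 2830 kg/m³ × 9.8 m/s² × 430 m = 1.193×10^7 Pa = 1730 psi
amphibolite: 2910 kg/m³ × 9.8 m/s² × 6320 m = 1.802×10^8 Pa = 26141 psi
Total = 7438 + 3729 + 1730 + 26141 = 39037 psi

39000 psi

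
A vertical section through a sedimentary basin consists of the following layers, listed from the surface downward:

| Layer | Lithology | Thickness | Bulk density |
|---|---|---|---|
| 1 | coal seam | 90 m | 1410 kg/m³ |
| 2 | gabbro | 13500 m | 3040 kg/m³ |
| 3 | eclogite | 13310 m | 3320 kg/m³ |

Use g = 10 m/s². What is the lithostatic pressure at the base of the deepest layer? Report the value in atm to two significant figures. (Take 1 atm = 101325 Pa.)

8400 atm

coal seam: 1410 kg/m³ × 10 m/s² × 90 m = 1.269×10^6 Pa = 12.52 atm
gabbro: 3040 kg/m³ × 10 m/s² × 13500 m = 4.104×10^8 Pa = 4050 atm
eclogite: 3320 kg/m³ × 10 m/s² × 13310 m = 4.419×10^8 Pa = 4361 atm
Total = 12.52 + 4050 + 4361 = 8424.0 atm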